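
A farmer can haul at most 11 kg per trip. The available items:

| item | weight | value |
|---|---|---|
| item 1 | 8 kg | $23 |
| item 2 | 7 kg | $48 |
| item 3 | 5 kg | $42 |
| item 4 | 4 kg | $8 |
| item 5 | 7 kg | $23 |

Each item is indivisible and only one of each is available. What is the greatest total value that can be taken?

Check high-value combinations within 11 kg:
- item 2+item 4: weight 7+4=11, value 48+8=56
- item 3+item 4: weight 5+4=9, value 42+8=50
- item 2: weight 7, value 48
- item 3: weight 5, value 42
Best: $56.

$56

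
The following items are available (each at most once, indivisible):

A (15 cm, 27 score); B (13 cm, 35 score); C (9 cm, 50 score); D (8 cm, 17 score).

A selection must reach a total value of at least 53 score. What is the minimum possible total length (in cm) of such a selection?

17

Subsets with value ≥ 53, sorted by total length:
- C+D: length 17, value 67
- B+C: length 22, value 85
Minimum length: 17 cm.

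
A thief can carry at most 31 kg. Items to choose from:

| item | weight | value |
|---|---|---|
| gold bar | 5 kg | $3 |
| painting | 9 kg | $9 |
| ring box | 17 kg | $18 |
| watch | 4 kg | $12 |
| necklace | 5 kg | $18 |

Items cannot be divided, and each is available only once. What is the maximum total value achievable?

This is a 0/1 knapsack; check combinations near the capacity.
- gold bar+ring box+watch+necklace: weight 5+17+4+5=31, value 3+18+12+18=51
- ring box+watch+necklace: weight 17+4+5=26, value 18+12+18=48
- painting+ring box+necklace: weight 9+17+5=31, value 9+18+18=45
- gold bar+painting+watch+necklace: weight 5+9+4+5=23, value 3+9+12+18=42
- painting+watch+necklace: weight 9+4+5=18, value 9+12+18=39
Best: $51.

$51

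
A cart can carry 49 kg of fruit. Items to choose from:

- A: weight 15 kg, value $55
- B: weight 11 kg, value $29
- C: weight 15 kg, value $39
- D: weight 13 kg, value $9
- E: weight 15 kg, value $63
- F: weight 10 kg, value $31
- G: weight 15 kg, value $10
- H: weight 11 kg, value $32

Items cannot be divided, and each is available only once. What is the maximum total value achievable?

$157

This is a 0/1 knapsack; check combinations near the capacity.
- A+C+E: weight 15+15+15=45, value 55+39+63=157
- B+E+F+H: weight 11+15+10+11=47, value 29+63+31+32=155
- A+E+H: weight 15+15+11=41, value 55+63+32=150
Best: $157.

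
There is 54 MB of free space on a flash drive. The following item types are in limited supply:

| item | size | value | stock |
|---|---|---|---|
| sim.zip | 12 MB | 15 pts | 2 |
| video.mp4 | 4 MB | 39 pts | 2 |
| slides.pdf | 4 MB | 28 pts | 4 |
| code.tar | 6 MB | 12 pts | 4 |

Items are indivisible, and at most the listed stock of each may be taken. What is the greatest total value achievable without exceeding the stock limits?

241 pts

Best selections within size 54 and stock limits:
- 1×sim.zip + 2×video.mp4 + 4×slides.pdf + 3×code.tar: size 54, value 241
- 2×video.mp4 + 4×slides.pdf + 4×code.tar: size 48, value 238
- 2×sim.zip + 2×video.mp4 + 4×slides.pdf + 1×code.tar: size 54, value 232
Best: 241 pts.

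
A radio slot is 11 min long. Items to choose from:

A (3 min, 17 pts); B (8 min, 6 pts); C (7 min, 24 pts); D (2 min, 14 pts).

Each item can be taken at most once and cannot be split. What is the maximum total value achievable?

Check high-value combinations within 11 min:
- A+C: duration 3+7=10, value 17+24=41
- C+D: duration 7+2=9, value 24+14=38
- A+D: duration 3+2=5, value 17+14=31
- C: duration 7, value 24
Best: 41 pts.

41 pts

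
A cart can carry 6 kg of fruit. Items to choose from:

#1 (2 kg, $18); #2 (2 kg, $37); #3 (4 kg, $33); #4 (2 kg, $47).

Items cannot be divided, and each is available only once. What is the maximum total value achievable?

$102

Check high-value combinations within 6 kg:
- #1+#2+#4: weight 2+2+2=6, value 18+37+47=102
- #2+#4: weight 2+2=4, value 37+47=84
- #3+#4: weight 4+2=6, value 33+47=80
Best: $102.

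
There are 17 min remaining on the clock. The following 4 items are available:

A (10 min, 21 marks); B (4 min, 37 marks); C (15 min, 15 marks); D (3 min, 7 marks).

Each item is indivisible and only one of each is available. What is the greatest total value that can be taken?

65 marks

This is a 0/1 knapsack; check combinations near the capacity.
- A+B+D: time 10+4+3=17, value 21+37+7=65
- A+B: time 10+4=14, value 21+37=58
- B+D: time 4+3=7, value 37+7=44
- B: time 4, value 37
- A+D: time 10+3=13, value 21+7=28
Best: 65 marks.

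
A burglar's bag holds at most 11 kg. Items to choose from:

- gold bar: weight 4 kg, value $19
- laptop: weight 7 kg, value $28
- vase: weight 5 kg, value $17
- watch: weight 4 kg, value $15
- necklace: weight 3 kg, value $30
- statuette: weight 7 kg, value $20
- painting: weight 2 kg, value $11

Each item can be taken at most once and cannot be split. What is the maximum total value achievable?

This is a 0/1 knapsack; check combinations near the capacity.
- gold bar+watch+necklace: weight 4+4+3=11, value 19+15+30=64
- gold bar+necklace+painting: weight 4+3+2=9, value 19+30+11=60
- laptop+necklace: weight 7+3=10, value 28+30=58
Best: $64.

$64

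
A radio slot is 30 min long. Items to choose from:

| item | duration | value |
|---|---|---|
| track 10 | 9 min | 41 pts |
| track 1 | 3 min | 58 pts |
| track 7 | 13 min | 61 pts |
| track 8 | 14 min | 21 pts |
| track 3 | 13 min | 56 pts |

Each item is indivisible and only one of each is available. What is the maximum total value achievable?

This is a 0/1 knapsack; check combinations near the capacity.
- track 1+track 7+track 3: duration 3+13+13=29, value 58+61+56=175
- track 10+track 1+track 7: duration 9+3+13=25, value 41+58+61=160
- track 10+track 1+track 3: duration 9+3+13=25, value 41+58+56=155
- track 1+track 7+track 8: duration 3+13+14=30, value 58+61+21=140
Best: 175 pts.

175 pts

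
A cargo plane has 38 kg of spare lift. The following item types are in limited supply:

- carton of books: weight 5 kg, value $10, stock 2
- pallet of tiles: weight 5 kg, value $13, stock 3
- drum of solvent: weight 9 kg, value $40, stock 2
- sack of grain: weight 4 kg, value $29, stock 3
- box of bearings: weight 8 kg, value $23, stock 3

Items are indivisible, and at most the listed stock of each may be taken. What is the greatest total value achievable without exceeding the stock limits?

$190

Top feasible selections:
- 2×drum of solvent + 3×sack of grain + 1×box of bearings: weight 38, value 190
- 1×pallet of tiles + 2×drum of solvent + 3×sack of grain: weight 35, value 180
- 1×carton of books + 2×drum of solvent + 3×sack of grain: weight 35, value 177
Best: $190.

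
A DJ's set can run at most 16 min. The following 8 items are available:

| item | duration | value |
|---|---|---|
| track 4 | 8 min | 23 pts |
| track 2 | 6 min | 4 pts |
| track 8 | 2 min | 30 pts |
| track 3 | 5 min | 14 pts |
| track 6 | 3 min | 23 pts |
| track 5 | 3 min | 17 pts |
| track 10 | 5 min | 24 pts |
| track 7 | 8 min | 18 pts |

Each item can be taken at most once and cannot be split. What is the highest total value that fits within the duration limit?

Check high-value combinations within 16 min:
- track 8+track 6+track 5+track 10: duration 2+3+3+5=13, value 30+23+17+24=94
- track 4+track 8+track 6+track 5: duration 8+2+3+3=16, value 23+30+23+17=93
- track 8+track 3+track 6+track 10: duration 2+5+3+5=15, value 30+14+23+24=91
- track 8+track 6+track 5+track 7: duration 2+3+3+8=16, value 30+23+17+18=88
Best: 94 pts.

94 pts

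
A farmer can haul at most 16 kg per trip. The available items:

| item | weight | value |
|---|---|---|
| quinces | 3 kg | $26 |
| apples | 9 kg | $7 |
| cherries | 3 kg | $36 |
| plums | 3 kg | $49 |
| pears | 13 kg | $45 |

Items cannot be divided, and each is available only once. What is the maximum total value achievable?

This is a 0/1 knapsack; check combinations near the capacity.
- quinces+cherries+plums: weight 3+3+3=9, value 26+36+49=111
- plums+pears: weight 3+13=16, value 49+45=94
- apples+cherries+plums: weight 9+3+3=15, value 7+36+49=92
Best: $111.

$111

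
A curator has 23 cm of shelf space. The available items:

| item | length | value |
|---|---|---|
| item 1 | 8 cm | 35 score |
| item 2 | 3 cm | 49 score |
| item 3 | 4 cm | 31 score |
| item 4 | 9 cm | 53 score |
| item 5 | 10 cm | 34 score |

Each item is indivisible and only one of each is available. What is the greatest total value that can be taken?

This is a 0/1 knapsack; check combinations near the capacity.
- item 1+item 2+item 4: length 8+3+9=20, value 35+49+53=137
- item 2+item 4+item 5: length 3+9+10=22, value 49+53+34=136
- item 2+item 3+item 4: length 3+4+9=16, value 49+31+53=133
Best: 137 score.

137 score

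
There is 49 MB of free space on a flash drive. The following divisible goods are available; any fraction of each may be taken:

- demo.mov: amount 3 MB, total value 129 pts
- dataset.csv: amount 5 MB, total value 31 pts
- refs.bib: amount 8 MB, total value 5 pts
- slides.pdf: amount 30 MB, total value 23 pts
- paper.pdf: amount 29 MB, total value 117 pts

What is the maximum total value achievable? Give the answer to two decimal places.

Take in order of value per unit:
- demo.mov (129/3 per unit): all 3 → value 129, running total 129.00
- dataset.csv (31/5 per unit): all 5 → value 31, running total 160.00
- paper.pdf (117/29 per unit): all 29 → value 117, running total 277.00
- slides.pdf (23/30 per unit): 12 of 30 → value 12×23/30 = 9.2000, running total 286.20
Total 286.20.

286.20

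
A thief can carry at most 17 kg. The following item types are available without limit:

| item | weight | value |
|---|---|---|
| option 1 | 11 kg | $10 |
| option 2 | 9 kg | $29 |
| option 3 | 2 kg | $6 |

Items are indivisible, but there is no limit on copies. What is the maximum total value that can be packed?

$53

Best value-per-unit is option 2 at 29/9; filling with it alone gives 1×29 = 29.
Optimal mix: 1×option 2 + 4×option 3 → weight 17, value 53.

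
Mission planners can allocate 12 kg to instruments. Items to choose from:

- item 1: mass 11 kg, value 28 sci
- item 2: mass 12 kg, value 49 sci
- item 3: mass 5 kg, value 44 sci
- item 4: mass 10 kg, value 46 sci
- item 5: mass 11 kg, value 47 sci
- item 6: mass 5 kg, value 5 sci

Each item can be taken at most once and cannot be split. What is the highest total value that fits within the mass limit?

49 sci

Check high-value combinations within 12 kg:
- item 3+item 6: mass 5+5=10, value 44+5=49
- item 2: mass 12, value 49
- item 5: mass 11, value 47
- item 4: mass 10, value 46
- item 3: mass 5, value 44
Best: 49 sci.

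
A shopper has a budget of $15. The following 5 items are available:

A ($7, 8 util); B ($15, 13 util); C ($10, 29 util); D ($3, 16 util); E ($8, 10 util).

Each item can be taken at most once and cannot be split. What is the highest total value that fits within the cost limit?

45 util

Check high-value combinations within $15:
- C+D: cost 10+3=13, value 29+16=45
- C: cost 10, value 29
- D+E: cost 3+8=11, value 16+10=26
- A+D: cost 7+3=10, value 8+16=24
Best: 45 util.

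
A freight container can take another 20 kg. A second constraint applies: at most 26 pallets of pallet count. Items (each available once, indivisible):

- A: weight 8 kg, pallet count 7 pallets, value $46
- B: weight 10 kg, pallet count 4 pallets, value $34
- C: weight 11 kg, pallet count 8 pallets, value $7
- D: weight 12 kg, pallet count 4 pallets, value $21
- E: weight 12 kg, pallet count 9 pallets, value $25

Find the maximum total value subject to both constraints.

Feasible sets respecting both limits:
- A+B: weight 18, pallet count 11, value 80
- A+E: weight 20, pallet count 16, value 71
- A+D: weight 20, pallet count 11, value 67
Best: $80.

$80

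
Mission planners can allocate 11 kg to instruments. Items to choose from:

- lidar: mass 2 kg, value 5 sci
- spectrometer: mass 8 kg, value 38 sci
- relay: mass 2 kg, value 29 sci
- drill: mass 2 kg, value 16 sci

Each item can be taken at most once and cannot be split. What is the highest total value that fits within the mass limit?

Check high-value combinations within 11 kg:
- spectrometer+relay: mass 8+2=10, value 38+29=67
- spectrometer+drill: mass 8+2=10, value 38+16=54
- lidar+relay+drill: mass 2+2+2=6, value 5+29+16=50
- relay+drill: mass 2+2=4, value 29+16=45
- lidar+spectrometer: mass 2+8=10, value 5+38=43
Best: 67 sci.

67 sci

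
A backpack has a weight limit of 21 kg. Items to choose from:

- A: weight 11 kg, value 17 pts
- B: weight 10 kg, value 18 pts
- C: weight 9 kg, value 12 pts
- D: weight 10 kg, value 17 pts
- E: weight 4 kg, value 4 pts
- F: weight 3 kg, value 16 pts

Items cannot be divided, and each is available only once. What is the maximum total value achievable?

38 pts

Check high-value combinations within 21 kg:
- B+E+F: weight 10+4+3=17, value 18+4+16=38
- D+E+F: weight 10+4+3=17, value 17+4+16=37
- A+E+F: weight 11+4+3=18, value 17+4+16=37
- B+D: weight 10+10=20, value 18+17=35
Best: 38 pts.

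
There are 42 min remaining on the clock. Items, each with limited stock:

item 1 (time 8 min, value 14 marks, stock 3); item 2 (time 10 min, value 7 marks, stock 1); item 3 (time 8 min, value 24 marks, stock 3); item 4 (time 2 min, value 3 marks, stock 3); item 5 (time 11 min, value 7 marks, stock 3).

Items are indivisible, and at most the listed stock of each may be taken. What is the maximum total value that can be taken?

103 marks

Best selections within time 42 and stock limits:
- 2×item 1 + 3×item 3 + 1×item 4: time 42, value 103
- 2×item 1 + 3×item 3: time 40, value 100
- 1×item 1 + 3×item 3 + 3×item 4: time 38, value 95
Best: 103 marks.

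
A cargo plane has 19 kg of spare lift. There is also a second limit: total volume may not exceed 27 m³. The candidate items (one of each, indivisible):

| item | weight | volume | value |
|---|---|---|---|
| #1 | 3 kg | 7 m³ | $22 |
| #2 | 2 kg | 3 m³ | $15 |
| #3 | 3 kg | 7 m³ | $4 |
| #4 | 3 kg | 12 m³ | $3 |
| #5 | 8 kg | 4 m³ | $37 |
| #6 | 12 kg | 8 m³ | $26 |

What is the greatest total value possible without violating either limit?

$78

Feasible sets respecting both limits:
- #1+#2+#3+#5: weight 16, volume 21, value 78
- #1+#2+#4+#5: weight 16, volume 26, value 77
- #1+#2+#5: weight 13, volume 14, value 74
Best: $78.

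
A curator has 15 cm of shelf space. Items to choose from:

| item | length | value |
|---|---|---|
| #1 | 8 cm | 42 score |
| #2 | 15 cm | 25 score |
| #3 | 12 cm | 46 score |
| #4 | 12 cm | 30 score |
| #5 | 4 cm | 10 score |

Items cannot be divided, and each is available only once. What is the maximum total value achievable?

52 score

Check high-value combinations within 15 cm:
- #1+#5: length 8+4=12, value 42+10=52
- #3: length 12, value 46
- #1: length 8, value 42
- #4: length 12, value 30
Best: 52 score.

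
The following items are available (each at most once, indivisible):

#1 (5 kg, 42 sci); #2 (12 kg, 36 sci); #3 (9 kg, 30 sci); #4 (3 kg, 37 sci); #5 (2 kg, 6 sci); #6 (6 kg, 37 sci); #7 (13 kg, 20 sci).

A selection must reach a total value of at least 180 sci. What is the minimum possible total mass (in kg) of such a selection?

35

Subsets with value ≥ 180, sorted by total mass:
- #1+#2+#3+#4+#6: mass 35, value 182
- #1+#2+#3+#4+#5+#6: mass 37, value 188
- #1+#2+#3+#4+#6+#7: mass 48, value 202
- #1+#2+#3+#4+#5+#6+#7: mass 50, value 208
Minimum mass: 35 kg.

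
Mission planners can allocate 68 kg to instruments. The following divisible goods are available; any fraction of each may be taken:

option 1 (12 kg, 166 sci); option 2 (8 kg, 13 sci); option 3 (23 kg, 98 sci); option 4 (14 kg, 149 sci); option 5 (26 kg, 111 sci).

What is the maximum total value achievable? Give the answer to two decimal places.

494.17

Take in order of value per unit:
- option 1 (166/12 per unit): all 12 → value 166, running total 166.00
- option 4 (149/14 per unit): all 14 → value 149, running total 315.00
- option 5 (111/26 per unit): all 26 → value 111, running total 426.00
- option 3 (98/23 per unit): 16 of 23 → value 16×98/23 = 68.1739, running total 494.17
Total 494.17.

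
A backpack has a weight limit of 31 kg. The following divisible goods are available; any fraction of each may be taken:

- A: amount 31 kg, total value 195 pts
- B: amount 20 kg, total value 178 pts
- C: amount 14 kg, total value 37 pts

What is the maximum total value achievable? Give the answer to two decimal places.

247.19

Take in order of value per unit:
- B (178/20 per unit): all 20 → value 178, running total 178.00
- A (195/31 per unit): 11 of 31 → value 11×195/31 = 69.1935, running total 247.19
Total 247.19.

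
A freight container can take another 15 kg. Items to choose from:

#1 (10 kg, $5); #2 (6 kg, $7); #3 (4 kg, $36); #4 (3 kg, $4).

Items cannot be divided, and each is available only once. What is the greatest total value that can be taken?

$47

Check high-value combinations within 15 kg:
- #2+#3+#4: weight 6+4+3=13, value 7+36+4=47
- #2+#3: weight 6+4=10, value 7+36=43
- #1+#3: weight 10+4=14, value 5+36=41
- #3+#4: weight 4+3=7, value 36+4=40
Best: $47.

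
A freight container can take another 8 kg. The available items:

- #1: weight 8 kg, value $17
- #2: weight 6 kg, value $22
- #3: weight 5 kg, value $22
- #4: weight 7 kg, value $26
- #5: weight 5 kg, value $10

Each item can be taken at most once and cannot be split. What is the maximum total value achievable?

$26

Check high-value combinations within 8 kg:
- #4: weight 7, value 26
- #3: weight 5, value 22
- #2: weight 6, value 22
- #1: weight 8, value 17
- #5: weight 5, value 10
Best: $26.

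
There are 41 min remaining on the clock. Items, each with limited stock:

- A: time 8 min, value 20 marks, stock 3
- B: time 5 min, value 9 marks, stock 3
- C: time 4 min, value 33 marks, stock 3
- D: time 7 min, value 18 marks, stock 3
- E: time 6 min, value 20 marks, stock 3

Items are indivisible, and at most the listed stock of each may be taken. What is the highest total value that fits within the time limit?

Best selections within time 41 and stock limits:
- 1×A + 3×C + 3×E: time 38, value 179
- 2×A + 3×C + 2×E: time 40, value 179
- 3×C + 1×D + 3×E: time 37, value 177
- 1×A + 3×C + 1×D + 2×E: time 39, value 177
Best: 179 marks.

179 marks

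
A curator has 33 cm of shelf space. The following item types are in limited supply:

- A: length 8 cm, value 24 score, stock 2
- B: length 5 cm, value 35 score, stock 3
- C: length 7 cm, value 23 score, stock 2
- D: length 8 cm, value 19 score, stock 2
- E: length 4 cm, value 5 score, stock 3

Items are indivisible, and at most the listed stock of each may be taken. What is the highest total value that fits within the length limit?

Best selections within length 33 and stock limits:
- 3×B + 2×C + 1×E: length 33, value 156
- 2×A + 3×B: length 31, value 153
Best: 156 score.

156 score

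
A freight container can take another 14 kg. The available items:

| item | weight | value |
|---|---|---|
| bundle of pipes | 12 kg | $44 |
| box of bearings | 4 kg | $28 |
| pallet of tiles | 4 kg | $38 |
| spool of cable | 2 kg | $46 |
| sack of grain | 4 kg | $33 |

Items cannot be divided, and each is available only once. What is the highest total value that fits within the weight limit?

$145

Check high-value combinations within 14 kg:
- box of bearings+pallet of tiles+spool of cable+sack of grain: weight 4+4+2+4=14, value 28+38+46+33=145
- pallet of tiles+spool of cable+sack of grain: weight 4+2+4=10, value 38+46+33=117
- box of bearings+pallet of tiles+spool of cable: weight 4+4+2=10, value 28+38+46=112
- box of bearings+spool of cable+sack of grain: weight 4+2+4=10, value 28+46+33=107
- box of bearings+pallet of tiles+sack of grain: weight 4+4+4=12, value 28+38+33=99
Best: $145.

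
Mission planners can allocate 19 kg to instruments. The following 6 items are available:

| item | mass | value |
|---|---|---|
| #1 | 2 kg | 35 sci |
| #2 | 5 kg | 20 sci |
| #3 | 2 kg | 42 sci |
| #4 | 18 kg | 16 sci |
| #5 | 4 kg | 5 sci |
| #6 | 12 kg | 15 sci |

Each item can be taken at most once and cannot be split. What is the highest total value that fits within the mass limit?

102 sci

Check high-value combinations within 19 kg:
- #1+#2+#3+#5: mass 2+5+2+4=13, value 35+20+42+5=102
- #1+#2+#3: mass 2+5+2=9, value 35+20+42=97
- #1+#3+#6: mass 2+2+12=16, value 35+42+15=92
- #1+#3+#5: mass 2+2+4=8, value 35+42+5=82
Best: 102 sci.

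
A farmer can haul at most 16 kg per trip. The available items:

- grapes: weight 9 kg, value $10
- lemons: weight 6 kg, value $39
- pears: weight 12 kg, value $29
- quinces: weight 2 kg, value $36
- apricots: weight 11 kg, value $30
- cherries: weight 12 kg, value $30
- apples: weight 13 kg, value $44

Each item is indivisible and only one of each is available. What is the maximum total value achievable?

This is a 0/1 knapsack; check combinations near the capacity.
- quinces+apples: weight 2+13=15, value 36+44=80
- lemons+quinces: weight 6+2=8, value 39+36=75
- quinces+apricots: weight 2+11=13, value 36+30=66
- quinces+cherries: weight 2+12=14, value 36+30=66
Best: $80.

$80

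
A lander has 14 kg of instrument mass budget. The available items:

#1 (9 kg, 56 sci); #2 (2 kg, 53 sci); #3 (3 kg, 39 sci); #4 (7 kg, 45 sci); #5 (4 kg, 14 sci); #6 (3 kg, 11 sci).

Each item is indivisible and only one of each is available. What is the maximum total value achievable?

148 sci

Check high-value combinations within 14 kg:
- #1+#2+#3: mass 9+2+3=14, value 56+53+39=148
- #2+#3+#4: mass 2+3+7=12, value 53+39+45=137
- #1+#2+#6: mass 9+2+3=14, value 56+53+11=120
Best: 148 sci.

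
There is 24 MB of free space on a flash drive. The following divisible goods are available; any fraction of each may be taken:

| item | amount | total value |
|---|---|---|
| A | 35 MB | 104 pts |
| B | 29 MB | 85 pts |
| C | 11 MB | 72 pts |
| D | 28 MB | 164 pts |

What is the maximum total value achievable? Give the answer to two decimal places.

Take in order of value per unit:
- C (72/11 per unit): all 11 → value 72, running total 72.00
- D (164/28 per unit): 13 of 28 → value 13×164/28 = 76.1429, running total 148.14
Total 148.14.

148.14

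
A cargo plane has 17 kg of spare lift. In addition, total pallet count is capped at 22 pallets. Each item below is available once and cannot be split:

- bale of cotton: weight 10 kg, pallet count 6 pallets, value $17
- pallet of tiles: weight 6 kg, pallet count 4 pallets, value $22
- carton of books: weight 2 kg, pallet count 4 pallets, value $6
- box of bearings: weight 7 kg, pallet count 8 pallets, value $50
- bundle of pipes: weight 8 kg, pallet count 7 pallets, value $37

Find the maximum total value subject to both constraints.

$93

Feasible sets respecting both limits:
- carton of books+box of bearings+bundle of pipes: weight 17, pallet count 19, value 93
- box of bearings+bundle of pipes: weight 15, pallet count 15, value 87
- pallet of tiles+carton of books+box of bearings: weight 15, pallet count 16, value 78
- pallet of tiles+box of bearings: weight 13, pallet count 12, value 72
Best: $93.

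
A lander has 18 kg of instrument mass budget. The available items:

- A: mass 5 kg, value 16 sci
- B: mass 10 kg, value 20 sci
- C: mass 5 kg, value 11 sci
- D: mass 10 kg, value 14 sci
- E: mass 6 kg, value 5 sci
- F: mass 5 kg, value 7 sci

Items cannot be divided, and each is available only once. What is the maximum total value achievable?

36 sci

Check high-value combinations within 18 kg:
- A+B: mass 5+10=15, value 16+20=36
- A+C+F: mass 5+5+5=15, value 16+11+7=34
- A+C+E: mass 5+5+6=16, value 16+11+5=32
Best: 36 sci.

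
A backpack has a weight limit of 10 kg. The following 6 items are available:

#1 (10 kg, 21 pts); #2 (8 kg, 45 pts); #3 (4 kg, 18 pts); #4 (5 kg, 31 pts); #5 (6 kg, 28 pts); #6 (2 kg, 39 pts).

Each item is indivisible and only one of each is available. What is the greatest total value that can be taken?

Check high-value combinations within 10 kg:
- #2+#6: weight 8+2=10, value 45+39=84
- #4+#6: weight 5+2=7, value 31+39=70
- #5+#6: weight 6+2=8, value 28+39=67
- #3+#6: weight 4+2=6, value 18+39=57
Best: 84 pts.

84 pts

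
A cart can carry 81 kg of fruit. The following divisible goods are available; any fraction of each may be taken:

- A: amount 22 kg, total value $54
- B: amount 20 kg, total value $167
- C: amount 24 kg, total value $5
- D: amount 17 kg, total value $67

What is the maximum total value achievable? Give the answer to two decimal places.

292.58

Take in order of value per unit:
- B (167/20 per unit): all 20 → value 167, running total 167.00
- D (67/17 per unit): all 17 → value 67, running total 234.00
- A (54/22 per unit): all 22 → value 54, running total 288.00
- C (5/24 per unit): 22 of 24 → value 22×5/24 = 4.5833, running total 292.58
Total 292.58.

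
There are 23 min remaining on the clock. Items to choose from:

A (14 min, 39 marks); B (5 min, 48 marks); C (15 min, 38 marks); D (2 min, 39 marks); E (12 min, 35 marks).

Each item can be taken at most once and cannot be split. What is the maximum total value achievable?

126 marks

This is a 0/1 knapsack; check combinations near the capacity.
- A+B+D: time 14+5+2=21, value 39+48+39=126
- B+C+D: time 5+15+2=22, value 48+38+39=125
- B+D+E: time 5+2+12=19, value 48+39+35=122
- B+D: time 5+2=7, value 48+39=87
- A+B: time 14+5=19, value 39+48=87
Best: 126 marks.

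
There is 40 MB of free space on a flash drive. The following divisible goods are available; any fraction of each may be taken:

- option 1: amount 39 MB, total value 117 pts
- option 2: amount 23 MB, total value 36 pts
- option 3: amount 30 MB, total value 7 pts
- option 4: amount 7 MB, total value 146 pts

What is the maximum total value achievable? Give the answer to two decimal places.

Take in order of value per unit:
- option 4 (146/7 per unit): all 7 → value 146, running total 146.00
- option 1 (117/39 per unit): 33 of 39 → value 33×117/39 = 99.0000, running total 245.00
Total 245.00.

245.00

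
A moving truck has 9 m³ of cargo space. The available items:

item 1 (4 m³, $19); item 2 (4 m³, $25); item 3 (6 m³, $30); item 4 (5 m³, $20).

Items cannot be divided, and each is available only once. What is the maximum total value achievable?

$45

This is a 0/1 knapsack; check combinations near the capacity.
- item 2+item 4: volume 4+5=9, value 25+20=45
- item 1+item 2: volume 4+4=8, value 19+25=44
- item 1+item 4: volume 4+5=9, value 19+20=39
Best: $45.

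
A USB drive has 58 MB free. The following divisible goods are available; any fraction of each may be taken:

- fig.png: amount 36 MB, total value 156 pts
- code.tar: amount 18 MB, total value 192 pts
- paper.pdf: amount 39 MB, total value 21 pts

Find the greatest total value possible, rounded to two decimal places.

350.15

Take in order of value per unit:
- code.tar (192/18 per unit): all 18 → value 192, running total 192.00
- fig.png (156/36 per unit): all 36 → value 156, running total 348.00
- paper.pdf (21/39 per unit): 4 of 39 → value 4×21/39 = 2.1538, running total 350.15
Total 350.15.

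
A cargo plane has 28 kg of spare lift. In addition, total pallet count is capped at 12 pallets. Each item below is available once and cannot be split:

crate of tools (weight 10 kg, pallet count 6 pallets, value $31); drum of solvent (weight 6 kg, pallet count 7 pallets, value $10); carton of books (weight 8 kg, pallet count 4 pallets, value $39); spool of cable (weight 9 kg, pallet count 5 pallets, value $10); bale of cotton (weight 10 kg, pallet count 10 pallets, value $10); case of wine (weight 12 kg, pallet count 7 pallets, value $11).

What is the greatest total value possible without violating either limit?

$70

Feasible sets respecting both limits:
- crate of tools+carton of books: weight 18, pallet count 10, value 70
- carton of books+case of wine: weight 20, pallet count 11, value 50
- drum of solvent+carton of books: weight 14, pallet count 11, value 49
Best: $70.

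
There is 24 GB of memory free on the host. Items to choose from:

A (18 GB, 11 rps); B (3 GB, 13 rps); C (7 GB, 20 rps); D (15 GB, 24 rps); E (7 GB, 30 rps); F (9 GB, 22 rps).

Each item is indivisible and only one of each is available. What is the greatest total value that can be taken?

72 rps

This is a 0/1 knapsack; check combinations near the capacity.
- C+E+F: memory 7+7+9=23, value 20+30+22=72
- B+E+F: memory 3+7+9=19, value 13+30+22=65
- B+C+E: memory 3+7+7=17, value 13+20+30=63
Best: 72 rps.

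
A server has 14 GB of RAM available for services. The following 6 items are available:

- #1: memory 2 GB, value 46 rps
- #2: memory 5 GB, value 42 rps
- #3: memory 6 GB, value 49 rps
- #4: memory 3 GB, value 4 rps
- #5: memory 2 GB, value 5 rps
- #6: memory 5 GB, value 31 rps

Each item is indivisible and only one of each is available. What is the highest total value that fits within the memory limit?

Check high-value combinations within 14 GB:
- #1+#2+#3: memory 2+5+6=13, value 46+42+49=137
- #1+#3+#6: memory 2+6+5=13, value 46+49+31=126
- #1+#2+#5+#6: memory 2+5+2+5=14, value 46+42+5+31=124
- #1+#2+#6: memory 2+5+5=12, value 46+42+31=119
Best: 137 rps.

137 rps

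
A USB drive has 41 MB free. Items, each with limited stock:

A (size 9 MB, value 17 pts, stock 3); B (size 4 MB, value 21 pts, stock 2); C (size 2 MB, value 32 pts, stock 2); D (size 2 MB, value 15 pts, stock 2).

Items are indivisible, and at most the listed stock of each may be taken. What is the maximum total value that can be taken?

172 pts

Best selections within size 41 and stock limits:
- 3×A + 2×B + 2×C + 1×D: size 41, value 172
- 2×A + 2×B + 2×C + 2×D: size 34, value 170
- 3×A + 1×B + 2×C + 2×D: size 39, value 166
- 3×A + 2×B + 2×C: size 39, value 157
Best: 172 pts.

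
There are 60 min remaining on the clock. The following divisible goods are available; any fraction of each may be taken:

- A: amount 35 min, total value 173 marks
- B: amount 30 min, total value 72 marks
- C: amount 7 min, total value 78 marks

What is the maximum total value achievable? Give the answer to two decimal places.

Take in order of value per unit:
- C (78/7 per unit): all 7 → value 78, running total 78.00
- A (173/35 per unit): all 35 → value 173, running total 251.00
- B (72/30 per unit): 18 of 30 → value 18×72/30 = 43.2000, running total 294.20
Total 294.20.

294.20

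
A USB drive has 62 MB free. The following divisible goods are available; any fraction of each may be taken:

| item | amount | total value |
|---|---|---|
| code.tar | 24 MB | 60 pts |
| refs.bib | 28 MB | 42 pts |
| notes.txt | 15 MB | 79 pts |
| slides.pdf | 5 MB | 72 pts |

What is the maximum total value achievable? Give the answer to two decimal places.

Take in order of value per unit:
- slides.pdf (72/5 per unit): all 5 → value 72, running total 72.00
- notes.txt (79/15 per unit): all 15 → value 79, running total 151.00
- code.tar (60/24 per unit): all 24 → value 60, running total 211.00
- refs.bib (42/28 per unit): 18 of 28 → value 18×42/28 = 27.0000, running total 238.00
Total 238.00.

238.00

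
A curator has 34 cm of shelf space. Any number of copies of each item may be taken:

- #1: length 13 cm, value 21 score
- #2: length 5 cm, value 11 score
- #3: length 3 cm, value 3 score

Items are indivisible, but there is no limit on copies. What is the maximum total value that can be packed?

69 score

Best value-per-unit is #2 at 11/5; filling with it alone gives 6×11 = 66.
Optimal mix: 6×#2 + 1×#3 → length 33, value 69.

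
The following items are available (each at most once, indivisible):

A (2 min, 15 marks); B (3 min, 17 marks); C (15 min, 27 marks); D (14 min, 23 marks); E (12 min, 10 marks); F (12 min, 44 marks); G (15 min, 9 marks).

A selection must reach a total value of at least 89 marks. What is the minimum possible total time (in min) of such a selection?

31

Subsets with value ≥ 89, sorted by total time:
- A+B+D+F: time 31, value 99
- A+B+C+F: time 32, value 103
Minimum time: 31 min.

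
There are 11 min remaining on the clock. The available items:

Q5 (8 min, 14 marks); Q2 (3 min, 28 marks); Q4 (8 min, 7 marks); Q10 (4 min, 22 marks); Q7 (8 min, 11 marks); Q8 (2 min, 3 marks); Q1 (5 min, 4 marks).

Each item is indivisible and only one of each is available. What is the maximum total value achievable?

53 marks

Check high-value combinations within 11 min:
- Q2+Q10+Q8: time 3+4+2=9, value 28+22+3=53
- Q2+Q10: time 3+4=7, value 28+22=50
- Q5+Q2: time 8+3=11, value 14+28=42
Best: 53 marks.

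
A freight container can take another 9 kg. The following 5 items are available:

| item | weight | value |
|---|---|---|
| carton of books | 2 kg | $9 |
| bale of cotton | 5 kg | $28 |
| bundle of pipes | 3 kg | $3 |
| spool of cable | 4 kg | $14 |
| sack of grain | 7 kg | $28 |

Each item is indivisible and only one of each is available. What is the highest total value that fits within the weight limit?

This is a 0/1 knapsack; check combinations near the capacity.
- bale of cotton+spool of cable: weight 5+4=9, value 28+14=42
- carton of books+bale of cotton: weight 2+5=7, value 9+28=37
- carton of books+sack of grain: weight 2+7=9, value 9+28=37
- bale of cotton+bundle of pipes: weight 5+3=8, value 28+3=31
- bale of cotton: weight 5, value 28
Best: $42.

$42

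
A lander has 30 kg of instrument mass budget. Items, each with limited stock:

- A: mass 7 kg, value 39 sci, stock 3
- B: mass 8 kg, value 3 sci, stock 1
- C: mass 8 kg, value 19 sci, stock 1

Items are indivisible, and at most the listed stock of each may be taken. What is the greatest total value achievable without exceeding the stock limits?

Best selections within mass 30 and stock limits:
- 3×A + 1×C: mass 29, value 136
- 3×A + 1×B: mass 29, value 120
- 3×A: mass 21, value 117
Best: 136 sci.

136 sci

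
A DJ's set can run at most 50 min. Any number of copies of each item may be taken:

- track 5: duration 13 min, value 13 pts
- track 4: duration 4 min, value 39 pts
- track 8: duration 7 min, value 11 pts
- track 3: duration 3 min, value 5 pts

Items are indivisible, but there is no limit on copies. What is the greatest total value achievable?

Best value-per-unit is track 4 at 39/4, and filling with it alone uses duration 12×4=48. No mix of the others beats 12×39 = 468.

468 pts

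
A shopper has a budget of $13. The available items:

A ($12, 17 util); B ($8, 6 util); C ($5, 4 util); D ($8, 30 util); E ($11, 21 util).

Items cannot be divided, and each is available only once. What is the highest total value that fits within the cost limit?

34 util

Check high-value combinations within $13:
- C+D: cost 5+8=13, value 4+30=34
- D: cost 8, value 30
- E: cost 11, value 21
- A: cost 12, value 17
Best: 34 util.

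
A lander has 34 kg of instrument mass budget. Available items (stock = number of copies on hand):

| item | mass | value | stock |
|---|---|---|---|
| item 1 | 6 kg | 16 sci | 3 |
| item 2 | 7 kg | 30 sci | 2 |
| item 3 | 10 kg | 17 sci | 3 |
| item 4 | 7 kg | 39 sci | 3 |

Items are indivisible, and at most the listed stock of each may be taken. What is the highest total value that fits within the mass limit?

163 sci

Best selections within mass 34 and stock limits:
- 1×item 1 + 1×item 2 + 3×item 4: mass 34, value 163
- 1×item 1 + 2×item 2 + 2×item 4: mass 34, value 154
- 2×item 1 + 3×item 4: mass 33, value 149
- 1×item 2 + 3×item 4: mass 28, value 147
Best: 163 sci.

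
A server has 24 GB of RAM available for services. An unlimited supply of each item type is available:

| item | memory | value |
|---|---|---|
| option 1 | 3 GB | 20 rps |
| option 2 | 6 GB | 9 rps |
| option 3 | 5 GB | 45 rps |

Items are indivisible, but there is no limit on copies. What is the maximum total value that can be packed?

200 rps

Best value-per-unit is option 3 at 45/5; filling with it alone gives 4×45 = 180.
Optimal mix: 1×option 1 + 4×option 3 → memory 23, value 200.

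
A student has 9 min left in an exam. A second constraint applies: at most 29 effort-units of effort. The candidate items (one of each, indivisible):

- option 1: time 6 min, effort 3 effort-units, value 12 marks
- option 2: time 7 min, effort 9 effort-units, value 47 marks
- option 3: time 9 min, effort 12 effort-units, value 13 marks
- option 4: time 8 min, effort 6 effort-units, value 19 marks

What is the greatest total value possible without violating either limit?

Feasible sets respecting both limits:
- option 2: time 7, effort 9, value 47
- option 4: time 8, effort 6, value 19
- option 3: time 9, effort 12, value 13
- option 1: time 6, effort 3, value 12
Best: 47 marks.

47 marks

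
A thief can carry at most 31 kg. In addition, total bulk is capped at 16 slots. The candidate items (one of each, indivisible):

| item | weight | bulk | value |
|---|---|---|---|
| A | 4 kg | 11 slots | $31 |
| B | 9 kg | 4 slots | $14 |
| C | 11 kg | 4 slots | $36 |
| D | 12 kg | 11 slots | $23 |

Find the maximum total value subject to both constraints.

$67

Feasible sets respecting both limits:
- A+C: weight 15, bulk 15, value 67
- C+D: weight 23, bulk 15, value 59
- B+C: weight 20, bulk 8, value 50
Best: $67.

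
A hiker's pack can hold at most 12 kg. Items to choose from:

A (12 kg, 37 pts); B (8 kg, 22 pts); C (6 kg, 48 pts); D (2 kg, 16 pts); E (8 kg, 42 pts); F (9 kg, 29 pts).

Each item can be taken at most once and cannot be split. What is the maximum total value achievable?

This is a 0/1 knapsack; check combinations near the capacity.
- C+D: weight 6+2=8, value 48+16=64
- D+E: weight 2+8=10, value 16+42=58
- C: weight 6, value 48
- D+F: weight 2+9=11, value 16+29=45
Best: 64 pts.

64 pts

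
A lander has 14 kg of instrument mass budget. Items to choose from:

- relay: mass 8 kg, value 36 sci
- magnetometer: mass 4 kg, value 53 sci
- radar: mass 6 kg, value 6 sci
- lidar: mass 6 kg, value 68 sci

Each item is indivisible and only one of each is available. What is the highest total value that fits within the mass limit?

Check high-value combinations within 14 kg:
- magnetometer+lidar: mass 4+6=10, value 53+68=121
- relay+lidar: mass 8+6=14, value 36+68=104
- relay+magnetometer: mass 8+4=12, value 36+53=89
- radar+lidar: mass 6+6=12, value 6+68=74
Best: 121 sci.

121 sci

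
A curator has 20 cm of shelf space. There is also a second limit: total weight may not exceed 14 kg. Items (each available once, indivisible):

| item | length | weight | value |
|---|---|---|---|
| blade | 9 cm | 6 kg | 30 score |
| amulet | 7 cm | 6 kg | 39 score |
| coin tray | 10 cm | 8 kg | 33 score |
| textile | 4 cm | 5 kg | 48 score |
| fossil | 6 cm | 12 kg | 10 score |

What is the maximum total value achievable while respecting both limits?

87 score

Feasible sets respecting both limits:
- amulet+textile: length 11, weight 11, value 87
- coin tray+textile: length 14, weight 13, value 81
- blade+textile: length 13, weight 11, value 78
Best: 87 score.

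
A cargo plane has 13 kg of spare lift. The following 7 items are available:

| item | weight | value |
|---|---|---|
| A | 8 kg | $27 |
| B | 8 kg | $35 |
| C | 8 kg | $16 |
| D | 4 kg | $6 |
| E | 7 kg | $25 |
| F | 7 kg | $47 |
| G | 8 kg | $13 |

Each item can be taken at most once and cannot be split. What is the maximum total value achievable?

$53

Check high-value combinations within 13 kg:
- D+F: weight 4+7=11, value 6+47=53
- F: weight 7, value 47
- B+D: weight 8+4=12, value 35+6=41
Best: $53.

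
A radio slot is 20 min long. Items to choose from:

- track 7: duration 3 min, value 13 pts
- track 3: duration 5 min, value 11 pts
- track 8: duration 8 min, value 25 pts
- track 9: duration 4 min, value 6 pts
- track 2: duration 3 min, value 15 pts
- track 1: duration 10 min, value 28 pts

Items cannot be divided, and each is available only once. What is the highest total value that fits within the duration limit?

Check high-value combinations within 20 min:
- track 7+track 3+track 8+track 2: duration 3+5+8+3=19, value 13+11+25+15=64
- track 7+track 9+track 2+track 1: duration 3+4+3+10=20, value 13+6+15+28=62
- track 7+track 8+track 9+track 2: duration 3+8+4+3=18, value 13+25+6+15=59
- track 3+track 8+track 9+track 2: duration 5+8+4+3=20, value 11+25+6+15=57
- track 7+track 2+track 1: duration 3+3+10=16, value 13+15+28=56
Best: 64 pts.

64 pts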